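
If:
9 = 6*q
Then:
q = 3/2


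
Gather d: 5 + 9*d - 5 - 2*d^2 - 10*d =-2*d^2 - d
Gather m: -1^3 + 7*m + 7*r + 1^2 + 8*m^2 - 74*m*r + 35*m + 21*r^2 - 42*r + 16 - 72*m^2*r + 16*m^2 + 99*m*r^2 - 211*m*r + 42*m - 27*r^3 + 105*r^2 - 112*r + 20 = m^2*(24 - 72*r) + m*(99*r^2 - 285*r + 84) - 27*r^3 + 126*r^2 - 147*r + 36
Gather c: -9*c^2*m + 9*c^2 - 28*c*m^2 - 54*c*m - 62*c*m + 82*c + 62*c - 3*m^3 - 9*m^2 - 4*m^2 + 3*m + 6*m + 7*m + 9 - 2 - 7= c^2*(9 - 9*m) + c*(-28*m^2 - 116*m + 144) - 3*m^3 - 13*m^2 + 16*m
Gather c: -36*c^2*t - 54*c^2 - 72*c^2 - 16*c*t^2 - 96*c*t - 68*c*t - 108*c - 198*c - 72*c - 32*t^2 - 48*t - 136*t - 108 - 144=c^2*(-36*t - 126) + c*(-16*t^2 - 164*t - 378) - 32*t^2 - 184*t - 252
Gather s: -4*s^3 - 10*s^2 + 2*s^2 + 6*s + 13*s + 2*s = -4*s^3 - 8*s^2 + 21*s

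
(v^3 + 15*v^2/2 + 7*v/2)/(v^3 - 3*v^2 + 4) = v*(2*v^2 + 15*v + 7)/(2*(v^3 - 3*v^2 + 4))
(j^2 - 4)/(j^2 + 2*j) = (j - 2)/j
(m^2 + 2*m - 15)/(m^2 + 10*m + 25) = (m - 3)/(m + 5)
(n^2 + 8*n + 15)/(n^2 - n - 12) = (n + 5)/(n - 4)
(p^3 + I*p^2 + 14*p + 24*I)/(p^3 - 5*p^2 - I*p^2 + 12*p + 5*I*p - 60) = (p + 2*I)/(p - 5)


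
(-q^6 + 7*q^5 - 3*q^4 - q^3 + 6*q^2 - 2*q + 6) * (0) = 0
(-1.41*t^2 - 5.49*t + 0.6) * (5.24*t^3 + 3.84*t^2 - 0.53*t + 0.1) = -7.3884*t^5 - 34.182*t^4 - 17.1903*t^3 + 5.0727*t^2 - 0.867*t + 0.06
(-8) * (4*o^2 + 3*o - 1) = -32*o^2 - 24*o + 8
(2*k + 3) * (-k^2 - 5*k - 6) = -2*k^3 - 13*k^2 - 27*k - 18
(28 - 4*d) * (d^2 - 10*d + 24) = -4*d^3 + 68*d^2 - 376*d + 672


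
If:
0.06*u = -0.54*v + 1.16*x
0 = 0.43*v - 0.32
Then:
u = 19.3333333333333*x - 6.69767441860465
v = 0.74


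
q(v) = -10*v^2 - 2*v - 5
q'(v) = -20*v - 2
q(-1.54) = -25.64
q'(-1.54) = 28.80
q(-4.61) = -208.30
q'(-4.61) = 90.20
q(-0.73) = -8.87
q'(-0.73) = 12.60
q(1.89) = -44.50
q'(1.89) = -39.80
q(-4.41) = -190.66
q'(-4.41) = 86.20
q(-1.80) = -33.80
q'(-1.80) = 34.00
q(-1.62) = -28.00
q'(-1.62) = 30.40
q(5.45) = -312.92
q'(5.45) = -111.00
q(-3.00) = -89.00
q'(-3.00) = 58.00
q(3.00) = -101.00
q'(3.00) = -62.00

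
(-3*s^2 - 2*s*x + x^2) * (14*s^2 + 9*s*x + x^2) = -42*s^4 - 55*s^3*x - 7*s^2*x^2 + 7*s*x^3 + x^4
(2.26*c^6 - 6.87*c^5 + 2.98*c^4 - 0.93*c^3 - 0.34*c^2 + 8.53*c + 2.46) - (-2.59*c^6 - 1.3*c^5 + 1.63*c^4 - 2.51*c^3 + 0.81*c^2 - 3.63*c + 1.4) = 4.85*c^6 - 5.57*c^5 + 1.35*c^4 + 1.58*c^3 - 1.15*c^2 + 12.16*c + 1.06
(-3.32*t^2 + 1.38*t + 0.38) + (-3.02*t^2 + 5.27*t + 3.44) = -6.34*t^2 + 6.65*t + 3.82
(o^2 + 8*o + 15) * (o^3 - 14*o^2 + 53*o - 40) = o^5 - 6*o^4 - 44*o^3 + 174*o^2 + 475*o - 600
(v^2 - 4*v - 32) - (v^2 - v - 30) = -3*v - 2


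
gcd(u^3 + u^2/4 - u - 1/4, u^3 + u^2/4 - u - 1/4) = u^3 + u^2/4 - u - 1/4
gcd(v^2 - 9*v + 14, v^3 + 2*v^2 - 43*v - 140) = v - 7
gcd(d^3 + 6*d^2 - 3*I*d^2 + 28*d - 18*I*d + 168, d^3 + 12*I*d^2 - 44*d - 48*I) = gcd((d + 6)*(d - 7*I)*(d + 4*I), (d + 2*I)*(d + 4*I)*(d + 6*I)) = d + 4*I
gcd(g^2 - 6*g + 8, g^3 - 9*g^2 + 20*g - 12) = g - 2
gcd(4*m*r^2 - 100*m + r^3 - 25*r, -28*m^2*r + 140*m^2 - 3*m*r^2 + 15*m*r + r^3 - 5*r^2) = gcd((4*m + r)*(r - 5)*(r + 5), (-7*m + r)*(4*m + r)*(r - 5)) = 4*m*r - 20*m + r^2 - 5*r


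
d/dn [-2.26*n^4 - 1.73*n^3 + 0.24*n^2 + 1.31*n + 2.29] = -9.04*n^3 - 5.19*n^2 + 0.48*n + 1.31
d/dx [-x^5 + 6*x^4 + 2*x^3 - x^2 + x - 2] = -5*x^4 + 24*x^3 + 6*x^2 - 2*x + 1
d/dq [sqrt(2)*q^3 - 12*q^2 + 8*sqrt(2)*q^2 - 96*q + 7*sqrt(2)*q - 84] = 3*sqrt(2)*q^2 - 24*q + 16*sqrt(2)*q - 96 + 7*sqrt(2)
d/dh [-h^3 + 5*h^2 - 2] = h*(10 - 3*h)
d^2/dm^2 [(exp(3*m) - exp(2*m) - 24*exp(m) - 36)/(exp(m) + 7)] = 4*(exp(4*m) + 19*exp(3*m) + 105*exp(2*m) - 16*exp(m) - 231)*exp(m)/(exp(3*m) + 21*exp(2*m) + 147*exp(m) + 343)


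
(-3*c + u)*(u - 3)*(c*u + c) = -3*c^2*u^2 + 6*c^2*u + 9*c^2 + c*u^3 - 2*c*u^2 - 3*c*u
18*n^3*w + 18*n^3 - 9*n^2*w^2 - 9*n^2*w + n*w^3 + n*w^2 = (-6*n + w)*(-3*n + w)*(n*w + n)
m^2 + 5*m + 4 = (m + 1)*(m + 4)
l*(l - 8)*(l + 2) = l^3 - 6*l^2 - 16*l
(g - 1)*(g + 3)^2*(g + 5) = g^4 + 10*g^3 + 28*g^2 + 6*g - 45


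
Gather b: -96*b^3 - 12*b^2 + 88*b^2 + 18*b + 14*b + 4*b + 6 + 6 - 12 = -96*b^3 + 76*b^2 + 36*b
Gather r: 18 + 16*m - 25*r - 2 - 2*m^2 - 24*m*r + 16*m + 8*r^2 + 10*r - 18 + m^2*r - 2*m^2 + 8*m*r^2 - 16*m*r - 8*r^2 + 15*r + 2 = -4*m^2 + 8*m*r^2 + 32*m + r*(m^2 - 40*m)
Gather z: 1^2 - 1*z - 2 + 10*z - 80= 9*z - 81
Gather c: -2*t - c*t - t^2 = -c*t - t^2 - 2*t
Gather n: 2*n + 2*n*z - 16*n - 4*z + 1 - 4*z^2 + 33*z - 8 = n*(2*z - 14) - 4*z^2 + 29*z - 7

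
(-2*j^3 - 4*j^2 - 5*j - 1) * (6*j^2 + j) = -12*j^5 - 26*j^4 - 34*j^3 - 11*j^2 - j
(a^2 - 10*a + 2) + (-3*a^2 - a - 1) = -2*a^2 - 11*a + 1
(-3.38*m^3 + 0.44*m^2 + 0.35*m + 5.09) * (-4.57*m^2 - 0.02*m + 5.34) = 15.4466*m^5 - 1.9432*m^4 - 19.6575*m^3 - 20.9187*m^2 + 1.7672*m + 27.1806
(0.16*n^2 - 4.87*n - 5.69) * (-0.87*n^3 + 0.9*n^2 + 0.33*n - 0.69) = -0.1392*n^5 + 4.3809*n^4 + 0.620100000000001*n^3 - 6.8385*n^2 + 1.4826*n + 3.9261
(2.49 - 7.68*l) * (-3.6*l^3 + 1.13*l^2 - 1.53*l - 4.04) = 27.648*l^4 - 17.6424*l^3 + 14.5641*l^2 + 27.2175*l - 10.0596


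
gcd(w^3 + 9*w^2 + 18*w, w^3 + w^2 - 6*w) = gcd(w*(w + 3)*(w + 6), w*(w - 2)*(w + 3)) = w^2 + 3*w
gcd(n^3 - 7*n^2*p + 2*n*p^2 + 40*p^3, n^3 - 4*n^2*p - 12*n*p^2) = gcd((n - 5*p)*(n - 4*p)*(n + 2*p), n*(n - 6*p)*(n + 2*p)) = n + 2*p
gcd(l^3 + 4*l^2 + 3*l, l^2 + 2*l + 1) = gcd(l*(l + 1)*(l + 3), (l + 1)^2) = l + 1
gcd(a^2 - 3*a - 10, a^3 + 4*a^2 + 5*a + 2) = a + 2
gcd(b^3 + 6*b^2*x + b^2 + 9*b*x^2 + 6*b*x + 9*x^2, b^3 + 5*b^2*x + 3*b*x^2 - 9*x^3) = b^2 + 6*b*x + 9*x^2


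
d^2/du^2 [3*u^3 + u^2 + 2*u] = 18*u + 2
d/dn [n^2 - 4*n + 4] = 2*n - 4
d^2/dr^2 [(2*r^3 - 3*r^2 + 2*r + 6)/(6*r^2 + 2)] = 3*(4*r^3 + 63*r^2 - 4*r - 7)/(27*r^6 + 27*r^4 + 9*r^2 + 1)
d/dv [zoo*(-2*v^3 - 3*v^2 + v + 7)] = zoo*(v^2 + v + 1)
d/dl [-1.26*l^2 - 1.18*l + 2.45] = -2.52*l - 1.18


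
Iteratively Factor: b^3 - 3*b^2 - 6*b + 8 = (b - 1)*(b^2 - 2*b - 8) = (b - 4)*(b - 1)*(b + 2)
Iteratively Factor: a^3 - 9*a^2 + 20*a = (a - 5)*(a^2 - 4*a) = (a - 5)*(a - 4)*(a)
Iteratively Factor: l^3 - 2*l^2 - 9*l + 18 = (l + 3)*(l^2 - 5*l + 6) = (l - 2)*(l + 3)*(l - 3)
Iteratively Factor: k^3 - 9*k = (k + 3)*(k^2 - 3*k) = (k - 3)*(k + 3)*(k)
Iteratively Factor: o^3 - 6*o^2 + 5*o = (o - 5)*(o^2 - o) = o*(o - 5)*(o - 1)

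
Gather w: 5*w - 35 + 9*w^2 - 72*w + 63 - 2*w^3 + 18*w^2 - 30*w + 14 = -2*w^3 + 27*w^2 - 97*w + 42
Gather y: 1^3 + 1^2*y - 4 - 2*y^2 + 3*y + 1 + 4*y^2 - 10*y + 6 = 2*y^2 - 6*y + 4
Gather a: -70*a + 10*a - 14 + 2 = -60*a - 12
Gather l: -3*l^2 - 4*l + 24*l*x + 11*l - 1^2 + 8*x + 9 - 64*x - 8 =-3*l^2 + l*(24*x + 7) - 56*x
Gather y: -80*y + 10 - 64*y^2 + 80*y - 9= 1 - 64*y^2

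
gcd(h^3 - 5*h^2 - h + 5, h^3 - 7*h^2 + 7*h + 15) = h^2 - 4*h - 5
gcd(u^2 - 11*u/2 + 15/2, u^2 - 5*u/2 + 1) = 1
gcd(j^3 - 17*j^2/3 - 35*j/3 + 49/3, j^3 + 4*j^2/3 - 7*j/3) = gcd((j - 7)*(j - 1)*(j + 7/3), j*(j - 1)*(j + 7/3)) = j^2 + 4*j/3 - 7/3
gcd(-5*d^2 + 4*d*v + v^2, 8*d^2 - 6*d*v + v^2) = 1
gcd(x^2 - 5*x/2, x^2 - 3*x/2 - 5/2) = x - 5/2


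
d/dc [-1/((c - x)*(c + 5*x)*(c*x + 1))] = (x*(c - x)*(c + 5*x) + (c - x)*(c*x + 1) + (c + 5*x)*(c*x + 1))/((c - x)^2*(c + 5*x)^2*(c*x + 1)^2)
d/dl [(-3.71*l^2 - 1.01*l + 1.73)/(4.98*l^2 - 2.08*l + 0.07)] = (12.7466*l^2 - 17.7502*l + 3.5277)/(24.8004*l^4 - 20.7168*l^3 + 5.0236*l^2 - 0.2912*l + 0.0049)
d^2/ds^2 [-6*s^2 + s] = -12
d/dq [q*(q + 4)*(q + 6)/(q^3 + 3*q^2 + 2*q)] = (-7*q^2 - 44*q - 52)/(q^4 + 6*q^3 + 13*q^2 + 12*q + 4)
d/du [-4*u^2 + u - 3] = 1 - 8*u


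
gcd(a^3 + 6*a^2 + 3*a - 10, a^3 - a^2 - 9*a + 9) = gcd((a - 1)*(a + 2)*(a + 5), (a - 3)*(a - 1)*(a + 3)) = a - 1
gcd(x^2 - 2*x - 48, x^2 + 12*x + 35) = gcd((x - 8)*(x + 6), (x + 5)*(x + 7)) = 1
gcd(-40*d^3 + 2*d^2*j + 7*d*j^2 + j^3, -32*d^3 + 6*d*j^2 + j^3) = 8*d^2 - 2*d*j - j^2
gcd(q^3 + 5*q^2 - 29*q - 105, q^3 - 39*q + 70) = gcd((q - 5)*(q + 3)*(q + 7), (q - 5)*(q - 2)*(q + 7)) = q^2 + 2*q - 35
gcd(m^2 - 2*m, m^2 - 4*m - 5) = 1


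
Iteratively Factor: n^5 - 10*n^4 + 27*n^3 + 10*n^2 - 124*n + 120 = (n - 2)*(n^4 - 8*n^3 + 11*n^2 + 32*n - 60) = (n - 2)^2*(n^3 - 6*n^2 - n + 30) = (n - 3)*(n - 2)^2*(n^2 - 3*n - 10) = (n - 5)*(n - 3)*(n - 2)^2*(n + 2)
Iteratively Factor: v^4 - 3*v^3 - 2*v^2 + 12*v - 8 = (v - 1)*(v^3 - 2*v^2 - 4*v + 8) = (v - 2)*(v - 1)*(v^2 - 4) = (v - 2)^2*(v - 1)*(v + 2)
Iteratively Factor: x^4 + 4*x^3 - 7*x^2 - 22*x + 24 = (x + 4)*(x^3 - 7*x + 6) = (x + 3)*(x + 4)*(x^2 - 3*x + 2) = (x - 2)*(x + 3)*(x + 4)*(x - 1)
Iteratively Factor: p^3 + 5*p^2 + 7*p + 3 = (p + 1)*(p^2 + 4*p + 3) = (p + 1)^2*(p + 3)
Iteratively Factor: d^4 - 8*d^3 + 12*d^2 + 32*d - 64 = (d - 4)*(d^3 - 4*d^2 - 4*d + 16) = (d - 4)^2*(d^2 - 4) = (d - 4)^2*(d + 2)*(d - 2)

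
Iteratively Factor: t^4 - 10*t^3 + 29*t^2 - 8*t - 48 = (t - 4)*(t^3 - 6*t^2 + 5*t + 12) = (t - 4)^2*(t^2 - 2*t - 3) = (t - 4)^2*(t + 1)*(t - 3)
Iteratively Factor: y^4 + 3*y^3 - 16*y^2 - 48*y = (y + 4)*(y^3 - y^2 - 12*y) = (y - 4)*(y + 4)*(y^2 + 3*y) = (y - 4)*(y + 3)*(y + 4)*(y)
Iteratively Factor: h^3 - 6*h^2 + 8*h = (h - 4)*(h^2 - 2*h) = h*(h - 4)*(h - 2)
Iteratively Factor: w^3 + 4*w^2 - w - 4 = (w + 1)*(w^2 + 3*w - 4) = (w + 1)*(w + 4)*(w - 1)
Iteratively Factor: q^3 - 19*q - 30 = (q + 2)*(q^2 - 2*q - 15) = (q + 2)*(q + 3)*(q - 5)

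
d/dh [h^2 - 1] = 2*h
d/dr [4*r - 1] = 4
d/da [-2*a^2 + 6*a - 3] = 6 - 4*a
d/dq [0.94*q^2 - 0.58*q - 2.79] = 1.88*q - 0.58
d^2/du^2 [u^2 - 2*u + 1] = 2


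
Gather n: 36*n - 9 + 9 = 36*n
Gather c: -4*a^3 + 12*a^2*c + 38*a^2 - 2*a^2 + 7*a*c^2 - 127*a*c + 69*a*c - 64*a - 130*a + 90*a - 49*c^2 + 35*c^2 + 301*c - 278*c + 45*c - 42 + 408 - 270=-4*a^3 + 36*a^2 - 104*a + c^2*(7*a - 14) + c*(12*a^2 - 58*a + 68) + 96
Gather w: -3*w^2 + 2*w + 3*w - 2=-3*w^2 + 5*w - 2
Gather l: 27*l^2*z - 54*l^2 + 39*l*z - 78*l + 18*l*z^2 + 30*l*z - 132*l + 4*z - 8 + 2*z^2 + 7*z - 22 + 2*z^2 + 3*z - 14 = l^2*(27*z - 54) + l*(18*z^2 + 69*z - 210) + 4*z^2 + 14*z - 44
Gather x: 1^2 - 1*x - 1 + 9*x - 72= 8*x - 72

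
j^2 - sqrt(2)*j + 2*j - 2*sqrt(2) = (j + 2)*(j - sqrt(2))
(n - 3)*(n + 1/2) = n^2 - 5*n/2 - 3/2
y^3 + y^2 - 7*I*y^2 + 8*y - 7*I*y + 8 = (y + 1)*(y - 8*I)*(y + I)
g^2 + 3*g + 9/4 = (g + 3/2)^2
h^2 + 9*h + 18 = (h + 3)*(h + 6)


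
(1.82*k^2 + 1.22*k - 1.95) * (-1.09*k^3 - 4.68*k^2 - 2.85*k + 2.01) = -1.9838*k^5 - 9.8474*k^4 - 8.7711*k^3 + 9.3072*k^2 + 8.0097*k - 3.9195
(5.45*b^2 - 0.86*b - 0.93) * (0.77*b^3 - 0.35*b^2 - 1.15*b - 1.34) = 4.1965*b^5 - 2.5697*b^4 - 6.6826*b^3 - 5.9885*b^2 + 2.2219*b + 1.2462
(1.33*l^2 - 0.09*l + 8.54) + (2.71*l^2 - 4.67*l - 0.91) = 4.04*l^2 - 4.76*l + 7.63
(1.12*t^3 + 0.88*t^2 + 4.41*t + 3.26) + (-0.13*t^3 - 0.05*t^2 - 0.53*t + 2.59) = 0.99*t^3 + 0.83*t^2 + 3.88*t + 5.85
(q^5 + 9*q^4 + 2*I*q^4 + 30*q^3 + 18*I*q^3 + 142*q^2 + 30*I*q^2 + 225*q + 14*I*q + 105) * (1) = q^5 + 9*q^4 + 2*I*q^4 + 30*q^3 + 18*I*q^3 + 142*q^2 + 30*I*q^2 + 225*q + 14*I*q + 105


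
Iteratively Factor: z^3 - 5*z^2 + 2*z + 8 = (z - 4)*(z^2 - z - 2) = (z - 4)*(z + 1)*(z - 2)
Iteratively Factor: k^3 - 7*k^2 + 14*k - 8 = (k - 2)*(k^2 - 5*k + 4) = (k - 4)*(k - 2)*(k - 1)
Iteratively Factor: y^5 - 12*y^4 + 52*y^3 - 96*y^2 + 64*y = (y)*(y^4 - 12*y^3 + 52*y^2 - 96*y + 64) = y*(y - 2)*(y^3 - 10*y^2 + 32*y - 32) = y*(y - 4)*(y - 2)*(y^2 - 6*y + 8) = y*(y - 4)*(y - 2)^2*(y - 4)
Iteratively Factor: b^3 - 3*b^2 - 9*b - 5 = (b + 1)*(b^2 - 4*b - 5) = (b + 1)^2*(b - 5)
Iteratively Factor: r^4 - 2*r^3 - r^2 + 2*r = (r - 2)*(r^3 - r) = (r - 2)*(r + 1)*(r^2 - r) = r*(r - 2)*(r + 1)*(r - 1)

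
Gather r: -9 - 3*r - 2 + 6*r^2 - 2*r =6*r^2 - 5*r - 11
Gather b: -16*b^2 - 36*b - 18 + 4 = -16*b^2 - 36*b - 14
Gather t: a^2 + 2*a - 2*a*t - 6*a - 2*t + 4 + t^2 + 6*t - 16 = a^2 - 4*a + t^2 + t*(4 - 2*a) - 12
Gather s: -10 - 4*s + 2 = -4*s - 8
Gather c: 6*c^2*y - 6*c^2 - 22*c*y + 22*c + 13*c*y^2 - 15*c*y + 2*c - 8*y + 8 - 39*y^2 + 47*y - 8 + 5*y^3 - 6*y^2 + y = c^2*(6*y - 6) + c*(13*y^2 - 37*y + 24) + 5*y^3 - 45*y^2 + 40*y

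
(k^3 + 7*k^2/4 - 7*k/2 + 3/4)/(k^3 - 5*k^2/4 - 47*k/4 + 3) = (k - 1)/(k - 4)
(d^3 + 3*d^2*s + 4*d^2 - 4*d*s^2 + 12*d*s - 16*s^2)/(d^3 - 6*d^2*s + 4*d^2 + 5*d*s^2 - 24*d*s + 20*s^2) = (-d - 4*s)/(-d + 5*s)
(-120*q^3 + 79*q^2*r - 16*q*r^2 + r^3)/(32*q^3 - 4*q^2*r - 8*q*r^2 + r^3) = (-15*q^2 + 8*q*r - r^2)/(4*q^2 - r^2)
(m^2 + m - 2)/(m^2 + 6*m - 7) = (m + 2)/(m + 7)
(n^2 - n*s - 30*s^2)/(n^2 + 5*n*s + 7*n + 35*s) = (n - 6*s)/(n + 7)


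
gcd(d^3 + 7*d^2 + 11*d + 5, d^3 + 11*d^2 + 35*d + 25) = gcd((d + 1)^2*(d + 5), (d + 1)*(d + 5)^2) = d^2 + 6*d + 5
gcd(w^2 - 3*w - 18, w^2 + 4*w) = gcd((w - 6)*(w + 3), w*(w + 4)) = 1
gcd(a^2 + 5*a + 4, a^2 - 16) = a + 4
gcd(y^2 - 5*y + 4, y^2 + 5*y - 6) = y - 1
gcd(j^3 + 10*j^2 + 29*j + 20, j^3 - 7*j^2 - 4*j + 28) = 1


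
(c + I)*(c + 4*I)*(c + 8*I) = c^3 + 13*I*c^2 - 44*c - 32*I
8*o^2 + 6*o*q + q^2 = (2*o + q)*(4*o + q)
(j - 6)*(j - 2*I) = j^2 - 6*j - 2*I*j + 12*I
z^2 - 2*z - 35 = (z - 7)*(z + 5)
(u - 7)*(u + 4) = u^2 - 3*u - 28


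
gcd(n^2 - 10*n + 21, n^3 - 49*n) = n - 7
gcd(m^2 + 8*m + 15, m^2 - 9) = m + 3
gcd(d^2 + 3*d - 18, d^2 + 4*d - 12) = d + 6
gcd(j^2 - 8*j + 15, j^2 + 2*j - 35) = j - 5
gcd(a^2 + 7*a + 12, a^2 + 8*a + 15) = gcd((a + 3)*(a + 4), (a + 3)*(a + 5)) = a + 3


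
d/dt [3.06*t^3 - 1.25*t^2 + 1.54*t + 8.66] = 9.18*t^2 - 2.5*t + 1.54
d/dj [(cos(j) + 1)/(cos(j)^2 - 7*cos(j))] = (sin(j) - 7*sin(j)/cos(j)^2 + 2*tan(j))/(cos(j) - 7)^2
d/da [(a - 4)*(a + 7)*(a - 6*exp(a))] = -6*a^2*exp(a) + 3*a^2 - 30*a*exp(a) + 6*a + 150*exp(a) - 28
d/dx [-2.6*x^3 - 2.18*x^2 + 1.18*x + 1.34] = -7.8*x^2 - 4.36*x + 1.18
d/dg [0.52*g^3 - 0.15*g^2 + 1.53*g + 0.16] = 1.56*g^2 - 0.3*g + 1.53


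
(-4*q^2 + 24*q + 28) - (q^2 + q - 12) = -5*q^2 + 23*q + 40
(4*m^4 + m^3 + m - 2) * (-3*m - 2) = -12*m^5 - 11*m^4 - 2*m^3 - 3*m^2 + 4*m + 4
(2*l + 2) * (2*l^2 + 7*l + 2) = 4*l^3 + 18*l^2 + 18*l + 4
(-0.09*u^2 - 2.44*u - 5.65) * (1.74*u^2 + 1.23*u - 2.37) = -0.1566*u^4 - 4.3563*u^3 - 12.6189*u^2 - 1.1667*u + 13.3905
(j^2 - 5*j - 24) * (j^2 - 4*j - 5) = j^4 - 9*j^3 - 9*j^2 + 121*j + 120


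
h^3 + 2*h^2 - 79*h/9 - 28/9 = (h - 7/3)*(h + 1/3)*(h + 4)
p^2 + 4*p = p*(p + 4)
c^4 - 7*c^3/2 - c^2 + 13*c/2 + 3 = (c - 3)*(c - 2)*(c + 1/2)*(c + 1)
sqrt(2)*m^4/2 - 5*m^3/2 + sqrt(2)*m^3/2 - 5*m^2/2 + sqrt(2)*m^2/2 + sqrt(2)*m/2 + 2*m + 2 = (m + 1)*(m - 2*sqrt(2))*(m - sqrt(2))*(sqrt(2)*m/2 + 1/2)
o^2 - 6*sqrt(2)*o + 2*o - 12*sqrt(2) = (o + 2)*(o - 6*sqrt(2))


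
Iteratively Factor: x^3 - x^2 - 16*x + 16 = (x - 1)*(x^2 - 16) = (x - 4)*(x - 1)*(x + 4)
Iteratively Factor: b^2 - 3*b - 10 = (b - 5)*(b + 2)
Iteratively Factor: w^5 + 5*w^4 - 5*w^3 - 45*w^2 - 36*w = (w)*(w^4 + 5*w^3 - 5*w^2 - 45*w - 36) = w*(w + 3)*(w^3 + 2*w^2 - 11*w - 12) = w*(w + 1)*(w + 3)*(w^2 + w - 12) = w*(w + 1)*(w + 3)*(w + 4)*(w - 3)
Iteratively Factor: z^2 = (z)*(z)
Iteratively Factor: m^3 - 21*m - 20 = (m - 5)*(m^2 + 5*m + 4) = (m - 5)*(m + 4)*(m + 1)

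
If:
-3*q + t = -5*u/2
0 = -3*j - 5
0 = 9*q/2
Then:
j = -5/3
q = 0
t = -5*u/2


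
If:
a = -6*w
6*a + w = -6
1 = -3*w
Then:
No Solution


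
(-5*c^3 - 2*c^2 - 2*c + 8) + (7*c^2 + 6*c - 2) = -5*c^3 + 5*c^2 + 4*c + 6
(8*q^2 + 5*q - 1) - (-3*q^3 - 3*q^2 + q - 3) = 3*q^3 + 11*q^2 + 4*q + 2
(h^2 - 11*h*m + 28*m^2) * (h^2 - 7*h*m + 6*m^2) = h^4 - 18*h^3*m + 111*h^2*m^2 - 262*h*m^3 + 168*m^4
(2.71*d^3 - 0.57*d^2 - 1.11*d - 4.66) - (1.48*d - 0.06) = 2.71*d^3 - 0.57*d^2 - 2.59*d - 4.6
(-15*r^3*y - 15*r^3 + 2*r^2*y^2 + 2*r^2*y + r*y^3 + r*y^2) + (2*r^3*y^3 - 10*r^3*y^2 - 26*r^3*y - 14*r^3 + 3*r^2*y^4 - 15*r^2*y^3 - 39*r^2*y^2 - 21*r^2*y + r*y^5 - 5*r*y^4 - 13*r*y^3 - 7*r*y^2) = 2*r^3*y^3 - 10*r^3*y^2 - 41*r^3*y - 29*r^3 + 3*r^2*y^4 - 15*r^2*y^3 - 37*r^2*y^2 - 19*r^2*y + r*y^5 - 5*r*y^4 - 12*r*y^3 - 6*r*y^2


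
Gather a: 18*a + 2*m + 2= 18*a + 2*m + 2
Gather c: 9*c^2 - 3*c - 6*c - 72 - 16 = 9*c^2 - 9*c - 88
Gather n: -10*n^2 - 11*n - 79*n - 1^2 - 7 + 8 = -10*n^2 - 90*n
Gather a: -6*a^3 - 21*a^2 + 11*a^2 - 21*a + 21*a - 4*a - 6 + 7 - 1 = -6*a^3 - 10*a^2 - 4*a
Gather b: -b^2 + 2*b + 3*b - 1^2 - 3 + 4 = -b^2 + 5*b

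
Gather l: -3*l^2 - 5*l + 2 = -3*l^2 - 5*l + 2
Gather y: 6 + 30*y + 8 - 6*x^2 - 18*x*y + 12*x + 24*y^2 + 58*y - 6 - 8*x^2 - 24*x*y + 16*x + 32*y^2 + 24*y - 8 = -14*x^2 + 28*x + 56*y^2 + y*(112 - 42*x)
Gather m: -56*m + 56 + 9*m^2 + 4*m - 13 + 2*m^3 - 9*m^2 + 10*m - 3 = 2*m^3 - 42*m + 40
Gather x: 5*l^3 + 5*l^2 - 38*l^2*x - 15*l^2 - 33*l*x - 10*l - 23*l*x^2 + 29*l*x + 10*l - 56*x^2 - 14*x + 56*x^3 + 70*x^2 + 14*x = 5*l^3 - 10*l^2 + 56*x^3 + x^2*(14 - 23*l) + x*(-38*l^2 - 4*l)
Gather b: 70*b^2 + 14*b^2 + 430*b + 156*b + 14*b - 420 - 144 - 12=84*b^2 + 600*b - 576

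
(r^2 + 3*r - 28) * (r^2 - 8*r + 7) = r^4 - 5*r^3 - 45*r^2 + 245*r - 196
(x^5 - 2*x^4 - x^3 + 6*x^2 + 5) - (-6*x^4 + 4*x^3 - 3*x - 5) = x^5 + 4*x^4 - 5*x^3 + 6*x^2 + 3*x + 10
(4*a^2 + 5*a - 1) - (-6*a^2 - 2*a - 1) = 10*a^2 + 7*a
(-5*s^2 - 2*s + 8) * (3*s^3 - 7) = -15*s^5 - 6*s^4 + 24*s^3 + 35*s^2 + 14*s - 56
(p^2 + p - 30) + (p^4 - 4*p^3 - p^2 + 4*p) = p^4 - 4*p^3 + 5*p - 30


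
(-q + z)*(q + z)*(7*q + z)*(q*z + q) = -7*q^4*z - 7*q^4 - q^3*z^2 - q^3*z + 7*q^2*z^3 + 7*q^2*z^2 + q*z^4 + q*z^3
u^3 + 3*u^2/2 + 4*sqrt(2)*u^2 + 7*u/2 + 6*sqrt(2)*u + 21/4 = (u + 3/2)*(u + sqrt(2)/2)*(u + 7*sqrt(2)/2)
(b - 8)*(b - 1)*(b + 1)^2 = b^4 - 7*b^3 - 9*b^2 + 7*b + 8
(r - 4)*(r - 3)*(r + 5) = r^3 - 2*r^2 - 23*r + 60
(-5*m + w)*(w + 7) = -5*m*w - 35*m + w^2 + 7*w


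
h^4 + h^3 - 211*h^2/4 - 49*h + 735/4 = (h - 7)*(h - 3/2)*(h + 5/2)*(h + 7)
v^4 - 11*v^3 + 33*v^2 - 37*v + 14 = (v - 7)*(v - 2)*(v - 1)^2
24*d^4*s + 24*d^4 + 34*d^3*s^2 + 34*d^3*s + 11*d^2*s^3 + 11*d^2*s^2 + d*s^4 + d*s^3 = (d + s)*(4*d + s)*(6*d + s)*(d*s + d)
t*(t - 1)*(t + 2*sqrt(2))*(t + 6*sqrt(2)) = t^4 - t^3 + 8*sqrt(2)*t^3 - 8*sqrt(2)*t^2 + 24*t^2 - 24*t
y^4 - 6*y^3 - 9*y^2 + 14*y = y*(y - 7)*(y - 1)*(y + 2)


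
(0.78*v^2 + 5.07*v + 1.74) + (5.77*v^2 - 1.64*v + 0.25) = 6.55*v^2 + 3.43*v + 1.99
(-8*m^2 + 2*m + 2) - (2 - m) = -8*m^2 + 3*m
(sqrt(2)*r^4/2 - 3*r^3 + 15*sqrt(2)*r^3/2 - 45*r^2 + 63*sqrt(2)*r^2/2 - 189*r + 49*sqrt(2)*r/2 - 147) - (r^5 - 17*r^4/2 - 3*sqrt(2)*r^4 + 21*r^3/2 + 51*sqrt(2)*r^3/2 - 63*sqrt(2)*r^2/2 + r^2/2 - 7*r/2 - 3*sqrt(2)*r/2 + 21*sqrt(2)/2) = -r^5 + 7*sqrt(2)*r^4/2 + 17*r^4/2 - 18*sqrt(2)*r^3 - 27*r^3/2 - 91*r^2/2 + 63*sqrt(2)*r^2 - 371*r/2 + 26*sqrt(2)*r - 147 - 21*sqrt(2)/2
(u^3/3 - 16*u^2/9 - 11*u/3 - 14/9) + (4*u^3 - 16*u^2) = 13*u^3/3 - 160*u^2/9 - 11*u/3 - 14/9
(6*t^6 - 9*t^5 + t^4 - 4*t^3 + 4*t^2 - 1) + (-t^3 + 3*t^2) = 6*t^6 - 9*t^5 + t^4 - 5*t^3 + 7*t^2 - 1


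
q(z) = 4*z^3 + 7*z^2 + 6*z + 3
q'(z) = 12*z^2 + 14*z + 6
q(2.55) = 130.14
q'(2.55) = 119.73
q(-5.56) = -501.48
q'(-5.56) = 299.12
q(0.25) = 5.00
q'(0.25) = 10.25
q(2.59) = 134.99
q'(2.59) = 122.76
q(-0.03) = 2.83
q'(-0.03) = 5.59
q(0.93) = 17.85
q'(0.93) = 29.40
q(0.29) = 5.43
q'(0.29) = 11.07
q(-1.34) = -2.10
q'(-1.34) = 8.79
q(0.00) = 3.00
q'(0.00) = 6.00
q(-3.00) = -60.00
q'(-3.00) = 72.00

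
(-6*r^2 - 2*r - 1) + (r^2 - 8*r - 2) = -5*r^2 - 10*r - 3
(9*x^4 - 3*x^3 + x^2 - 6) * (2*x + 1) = 18*x^5 + 3*x^4 - x^3 + x^2 - 12*x - 6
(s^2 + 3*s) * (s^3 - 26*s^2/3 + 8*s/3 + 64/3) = s^5 - 17*s^4/3 - 70*s^3/3 + 88*s^2/3 + 64*s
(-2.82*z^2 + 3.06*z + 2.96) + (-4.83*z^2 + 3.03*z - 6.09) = -7.65*z^2 + 6.09*z - 3.13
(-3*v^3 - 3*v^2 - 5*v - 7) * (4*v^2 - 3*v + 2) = -12*v^5 - 3*v^4 - 17*v^3 - 19*v^2 + 11*v - 14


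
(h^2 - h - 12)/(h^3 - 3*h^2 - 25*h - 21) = (h - 4)/(h^2 - 6*h - 7)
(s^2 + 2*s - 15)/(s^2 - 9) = (s + 5)/(s + 3)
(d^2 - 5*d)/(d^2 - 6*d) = (d - 5)/(d - 6)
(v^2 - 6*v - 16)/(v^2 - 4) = (v - 8)/(v - 2)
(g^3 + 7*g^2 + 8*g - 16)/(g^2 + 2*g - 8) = (g^2 + 3*g - 4)/(g - 2)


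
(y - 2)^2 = y^2 - 4*y + 4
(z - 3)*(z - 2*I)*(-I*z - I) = -I*z^3 - 2*z^2 + 2*I*z^2 + 4*z + 3*I*z + 6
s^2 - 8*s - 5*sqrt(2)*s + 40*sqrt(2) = (s - 8)*(s - 5*sqrt(2))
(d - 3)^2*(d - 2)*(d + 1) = d^4 - 7*d^3 + 13*d^2 + 3*d - 18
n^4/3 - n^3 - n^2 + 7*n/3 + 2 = (n/3 + 1/3)*(n - 3)*(n - 2)*(n + 1)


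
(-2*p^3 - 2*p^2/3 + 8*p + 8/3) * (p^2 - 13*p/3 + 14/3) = -2*p^5 + 8*p^4 + 14*p^3/9 - 316*p^2/9 + 232*p/9 + 112/9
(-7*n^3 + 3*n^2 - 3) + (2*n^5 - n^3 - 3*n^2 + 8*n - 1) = 2*n^5 - 8*n^3 + 8*n - 4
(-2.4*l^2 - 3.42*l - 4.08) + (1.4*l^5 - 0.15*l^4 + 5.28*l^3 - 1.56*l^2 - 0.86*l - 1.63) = 1.4*l^5 - 0.15*l^4 + 5.28*l^3 - 3.96*l^2 - 4.28*l - 5.71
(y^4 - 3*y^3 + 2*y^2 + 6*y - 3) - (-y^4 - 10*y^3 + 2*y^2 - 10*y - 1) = 2*y^4 + 7*y^3 + 16*y - 2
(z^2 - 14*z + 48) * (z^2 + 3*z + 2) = z^4 - 11*z^3 + 8*z^2 + 116*z + 96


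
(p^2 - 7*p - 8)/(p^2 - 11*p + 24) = (p + 1)/(p - 3)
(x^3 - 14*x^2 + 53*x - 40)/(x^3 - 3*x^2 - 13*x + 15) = (x - 8)/(x + 3)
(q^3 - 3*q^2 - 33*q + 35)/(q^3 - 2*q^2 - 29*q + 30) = (q - 7)/(q - 6)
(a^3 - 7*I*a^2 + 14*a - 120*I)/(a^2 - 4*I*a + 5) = (a^2 - 2*I*a + 24)/(a + I)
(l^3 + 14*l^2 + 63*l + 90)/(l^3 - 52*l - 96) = (l^2 + 8*l + 15)/(l^2 - 6*l - 16)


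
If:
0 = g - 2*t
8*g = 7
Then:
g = 7/8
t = 7/16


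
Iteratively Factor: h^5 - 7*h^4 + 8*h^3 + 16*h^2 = (h)*(h^4 - 7*h^3 + 8*h^2 + 16*h) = h*(h - 4)*(h^3 - 3*h^2 - 4*h) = h^2*(h - 4)*(h^2 - 3*h - 4) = h^2*(h - 4)^2*(h + 1)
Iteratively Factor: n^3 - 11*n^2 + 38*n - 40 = (n - 4)*(n^2 - 7*n + 10) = (n - 4)*(n - 2)*(n - 5)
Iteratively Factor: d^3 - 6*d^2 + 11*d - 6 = (d - 2)*(d^2 - 4*d + 3) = (d - 3)*(d - 2)*(d - 1)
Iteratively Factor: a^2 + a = (a)*(a + 1)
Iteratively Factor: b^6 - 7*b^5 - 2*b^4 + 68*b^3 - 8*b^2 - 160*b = (b - 4)*(b^5 - 3*b^4 - 14*b^3 + 12*b^2 + 40*b) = (b - 4)*(b + 2)*(b^4 - 5*b^3 - 4*b^2 + 20*b) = (b - 5)*(b - 4)*(b + 2)*(b^3 - 4*b) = (b - 5)*(b - 4)*(b - 2)*(b + 2)*(b^2 + 2*b) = b*(b - 5)*(b - 4)*(b - 2)*(b + 2)*(b + 2)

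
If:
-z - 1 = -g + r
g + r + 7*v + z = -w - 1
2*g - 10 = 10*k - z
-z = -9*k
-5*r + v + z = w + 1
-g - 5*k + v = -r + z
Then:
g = 2368/473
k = 6/473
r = 1841/473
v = 611/473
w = -9013/473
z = 54/473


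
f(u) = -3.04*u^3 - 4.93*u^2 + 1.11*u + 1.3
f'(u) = -9.12*u^2 - 9.86*u + 1.11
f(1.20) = -9.72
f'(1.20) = -23.85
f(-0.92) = -1.53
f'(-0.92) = 2.46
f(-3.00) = 35.68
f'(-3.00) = -51.39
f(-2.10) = 5.38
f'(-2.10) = -18.40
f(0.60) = -0.47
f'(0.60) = -8.09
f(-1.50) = -1.20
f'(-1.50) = -4.62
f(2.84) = -104.95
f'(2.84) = -100.45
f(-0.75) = -1.02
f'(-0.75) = 3.38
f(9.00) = -2604.20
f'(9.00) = -826.35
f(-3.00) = 35.68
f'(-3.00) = -51.39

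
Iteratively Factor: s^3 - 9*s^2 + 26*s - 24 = (s - 2)*(s^2 - 7*s + 12) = (s - 4)*(s - 2)*(s - 3)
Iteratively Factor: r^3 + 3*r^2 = (r)*(r^2 + 3*r) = r^2*(r + 3)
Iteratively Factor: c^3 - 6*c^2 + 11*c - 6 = (c - 2)*(c^2 - 4*c + 3) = (c - 2)*(c - 1)*(c - 3)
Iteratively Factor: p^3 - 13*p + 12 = (p - 1)*(p^2 + p - 12) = (p - 1)*(p + 4)*(p - 3)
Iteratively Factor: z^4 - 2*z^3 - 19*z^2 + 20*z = (z - 1)*(z^3 - z^2 - 20*z) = z*(z - 1)*(z^2 - z - 20) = z*(z - 5)*(z - 1)*(z + 4)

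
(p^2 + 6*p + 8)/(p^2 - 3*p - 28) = (p + 2)/(p - 7)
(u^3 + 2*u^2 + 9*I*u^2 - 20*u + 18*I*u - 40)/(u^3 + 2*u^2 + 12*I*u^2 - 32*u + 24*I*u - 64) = (u + 5*I)/(u + 8*I)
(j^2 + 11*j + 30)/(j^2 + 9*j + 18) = (j + 5)/(j + 3)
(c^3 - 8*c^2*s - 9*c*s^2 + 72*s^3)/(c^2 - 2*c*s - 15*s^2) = (-c^2 + 11*c*s - 24*s^2)/(-c + 5*s)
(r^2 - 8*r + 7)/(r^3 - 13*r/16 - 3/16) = 16*(r - 7)/(16*r^2 + 16*r + 3)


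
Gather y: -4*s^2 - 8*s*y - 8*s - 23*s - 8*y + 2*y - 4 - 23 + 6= -4*s^2 - 31*s + y*(-8*s - 6) - 21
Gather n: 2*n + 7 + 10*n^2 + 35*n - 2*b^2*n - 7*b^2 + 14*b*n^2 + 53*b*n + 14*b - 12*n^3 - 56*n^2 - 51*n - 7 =-7*b^2 + 14*b - 12*n^3 + n^2*(14*b - 46) + n*(-2*b^2 + 53*b - 14)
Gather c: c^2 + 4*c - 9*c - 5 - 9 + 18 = c^2 - 5*c + 4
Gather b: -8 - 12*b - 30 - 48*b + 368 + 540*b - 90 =480*b + 240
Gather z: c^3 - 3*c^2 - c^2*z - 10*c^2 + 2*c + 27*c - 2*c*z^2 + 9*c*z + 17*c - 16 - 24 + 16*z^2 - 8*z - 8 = c^3 - 13*c^2 + 46*c + z^2*(16 - 2*c) + z*(-c^2 + 9*c - 8) - 48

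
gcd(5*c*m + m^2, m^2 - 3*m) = m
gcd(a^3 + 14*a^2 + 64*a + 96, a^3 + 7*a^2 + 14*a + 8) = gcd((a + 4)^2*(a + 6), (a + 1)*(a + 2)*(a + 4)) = a + 4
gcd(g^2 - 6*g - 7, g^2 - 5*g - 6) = g + 1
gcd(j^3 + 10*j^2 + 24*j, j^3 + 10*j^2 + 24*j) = j^3 + 10*j^2 + 24*j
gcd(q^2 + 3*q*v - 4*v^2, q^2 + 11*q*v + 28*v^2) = q + 4*v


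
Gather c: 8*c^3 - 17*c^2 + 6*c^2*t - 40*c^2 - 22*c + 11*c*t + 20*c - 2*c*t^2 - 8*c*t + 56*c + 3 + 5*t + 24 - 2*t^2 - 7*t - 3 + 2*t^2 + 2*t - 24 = 8*c^3 + c^2*(6*t - 57) + c*(-2*t^2 + 3*t + 54)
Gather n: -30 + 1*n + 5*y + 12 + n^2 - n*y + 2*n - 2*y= n^2 + n*(3 - y) + 3*y - 18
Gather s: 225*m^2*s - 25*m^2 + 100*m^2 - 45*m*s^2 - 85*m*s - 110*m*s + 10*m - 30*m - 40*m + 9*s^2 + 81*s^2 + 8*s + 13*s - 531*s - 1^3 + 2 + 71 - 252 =75*m^2 - 60*m + s^2*(90 - 45*m) + s*(225*m^2 - 195*m - 510) - 180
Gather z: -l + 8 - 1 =7 - l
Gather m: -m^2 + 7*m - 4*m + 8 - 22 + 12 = -m^2 + 3*m - 2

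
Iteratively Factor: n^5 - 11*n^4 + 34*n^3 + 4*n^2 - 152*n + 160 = (n - 4)*(n^4 - 7*n^3 + 6*n^2 + 28*n - 40) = (n - 4)*(n - 2)*(n^3 - 5*n^2 - 4*n + 20) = (n - 5)*(n - 4)*(n - 2)*(n^2 - 4) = (n - 5)*(n - 4)*(n - 2)*(n + 2)*(n - 2)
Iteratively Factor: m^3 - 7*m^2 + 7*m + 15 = (m - 3)*(m^2 - 4*m - 5) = (m - 3)*(m + 1)*(m - 5)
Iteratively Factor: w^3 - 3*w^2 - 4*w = (w + 1)*(w^2 - 4*w) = w*(w + 1)*(w - 4)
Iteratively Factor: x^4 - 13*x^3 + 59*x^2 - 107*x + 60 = (x - 5)*(x^3 - 8*x^2 + 19*x - 12) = (x - 5)*(x - 1)*(x^2 - 7*x + 12) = (x - 5)*(x - 4)*(x - 1)*(x - 3)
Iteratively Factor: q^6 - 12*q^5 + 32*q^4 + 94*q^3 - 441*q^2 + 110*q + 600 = (q + 3)*(q^5 - 15*q^4 + 77*q^3 - 137*q^2 - 30*q + 200) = (q - 5)*(q + 3)*(q^4 - 10*q^3 + 27*q^2 - 2*q - 40) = (q - 5)*(q - 2)*(q + 3)*(q^3 - 8*q^2 + 11*q + 20) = (q - 5)^2*(q - 2)*(q + 3)*(q^2 - 3*q - 4) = (q - 5)^2*(q - 4)*(q - 2)*(q + 3)*(q + 1)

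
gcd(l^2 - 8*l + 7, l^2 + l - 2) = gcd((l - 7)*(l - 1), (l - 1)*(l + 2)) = l - 1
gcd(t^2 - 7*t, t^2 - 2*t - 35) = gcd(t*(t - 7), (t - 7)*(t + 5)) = t - 7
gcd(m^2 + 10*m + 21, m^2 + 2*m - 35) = m + 7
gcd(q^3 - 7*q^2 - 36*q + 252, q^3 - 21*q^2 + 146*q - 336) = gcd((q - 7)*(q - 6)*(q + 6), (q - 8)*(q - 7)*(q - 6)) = q^2 - 13*q + 42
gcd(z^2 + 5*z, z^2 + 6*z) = z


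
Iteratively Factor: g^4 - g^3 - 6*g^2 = (g)*(g^3 - g^2 - 6*g) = g*(g + 2)*(g^2 - 3*g) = g*(g - 3)*(g + 2)*(g)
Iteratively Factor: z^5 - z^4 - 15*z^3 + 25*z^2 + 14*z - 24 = (z + 4)*(z^4 - 5*z^3 + 5*z^2 + 5*z - 6) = (z + 1)*(z + 4)*(z^3 - 6*z^2 + 11*z - 6) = (z - 2)*(z + 1)*(z + 4)*(z^2 - 4*z + 3) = (z - 3)*(z - 2)*(z + 1)*(z + 4)*(z - 1)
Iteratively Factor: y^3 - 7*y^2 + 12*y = (y)*(y^2 - 7*y + 12) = y*(y - 3)*(y - 4)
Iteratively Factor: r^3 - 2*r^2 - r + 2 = (r + 1)*(r^2 - 3*r + 2) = (r - 1)*(r + 1)*(r - 2)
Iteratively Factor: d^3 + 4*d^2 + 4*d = (d)*(d^2 + 4*d + 4) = d*(d + 2)*(d + 2)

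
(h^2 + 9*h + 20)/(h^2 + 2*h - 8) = (h + 5)/(h - 2)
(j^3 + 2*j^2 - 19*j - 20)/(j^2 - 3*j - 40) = (j^2 - 3*j - 4)/(j - 8)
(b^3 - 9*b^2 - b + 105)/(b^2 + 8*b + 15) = (b^2 - 12*b + 35)/(b + 5)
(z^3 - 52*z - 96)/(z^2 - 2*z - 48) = z + 2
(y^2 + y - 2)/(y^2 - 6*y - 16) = (y - 1)/(y - 8)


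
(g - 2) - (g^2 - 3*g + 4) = -g^2 + 4*g - 6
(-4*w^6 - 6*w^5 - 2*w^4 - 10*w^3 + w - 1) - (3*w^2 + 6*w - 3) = -4*w^6 - 6*w^5 - 2*w^4 - 10*w^3 - 3*w^2 - 5*w + 2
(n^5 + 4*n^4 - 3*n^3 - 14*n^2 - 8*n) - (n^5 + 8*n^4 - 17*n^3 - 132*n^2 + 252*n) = -4*n^4 + 14*n^3 + 118*n^2 - 260*n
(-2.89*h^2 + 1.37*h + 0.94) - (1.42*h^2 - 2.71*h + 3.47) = -4.31*h^2 + 4.08*h - 2.53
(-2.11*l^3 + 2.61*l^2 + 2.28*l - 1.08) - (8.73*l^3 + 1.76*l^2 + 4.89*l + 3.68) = -10.84*l^3 + 0.85*l^2 - 2.61*l - 4.76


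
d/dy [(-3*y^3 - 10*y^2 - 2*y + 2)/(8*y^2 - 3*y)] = 2*(-12*y^4 + 9*y^3 + 23*y^2 - 16*y + 3)/(y^2*(64*y^2 - 48*y + 9))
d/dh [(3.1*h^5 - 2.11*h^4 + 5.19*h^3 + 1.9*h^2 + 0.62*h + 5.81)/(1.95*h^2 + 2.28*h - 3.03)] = (18.135*h^6 + 20.043*h^5 - 51.2769*h^4 + 49.2396*h^3 - 44.0541*h^2 - 34.173*h - 15.1254)/(3.8025*h^4 + 8.892*h^3 - 6.6186*h^2 - 13.8168*h + 9.1809)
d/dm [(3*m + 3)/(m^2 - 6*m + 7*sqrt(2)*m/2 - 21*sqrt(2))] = 6*(2*m^2 - 12*m + 7*sqrt(2)*m - (m + 1)*(4*m - 12 + 7*sqrt(2)) - 42*sqrt(2))/(2*m^2 - 12*m + 7*sqrt(2)*m - 42*sqrt(2))^2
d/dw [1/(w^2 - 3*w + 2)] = (3 - 2*w)/(w^2 - 3*w + 2)^2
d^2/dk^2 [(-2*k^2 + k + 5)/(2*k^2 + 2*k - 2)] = 3*(k^3 + 3*k^2 + 6*k + 3)/(k^6 + 3*k^5 - 5*k^3 + 3*k - 1)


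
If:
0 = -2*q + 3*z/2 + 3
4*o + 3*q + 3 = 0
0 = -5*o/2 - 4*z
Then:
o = -240/83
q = 237/83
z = 150/83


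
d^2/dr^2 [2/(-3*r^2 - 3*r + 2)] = 12*(3*r^2 + 3*r - 3*(2*r + 1)^2 - 2)/(3*r^2 + 3*r - 2)^3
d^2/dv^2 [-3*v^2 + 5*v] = -6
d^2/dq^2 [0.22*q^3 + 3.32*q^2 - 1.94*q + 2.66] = 1.32*q + 6.64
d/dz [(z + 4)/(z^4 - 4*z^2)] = (z*(z^2 - 4) - 4*(z + 4)*(z^2 - 2))/(z^3*(z^2 - 4)^2)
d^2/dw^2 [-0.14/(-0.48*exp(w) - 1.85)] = (0.032256*exp(w) - 0.12432)*exp(w)/(0.48*exp(w) + 1.85)^3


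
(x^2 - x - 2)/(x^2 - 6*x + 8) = (x + 1)/(x - 4)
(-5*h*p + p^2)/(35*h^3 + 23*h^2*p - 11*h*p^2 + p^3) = p/(-7*h^2 - 6*h*p + p^2)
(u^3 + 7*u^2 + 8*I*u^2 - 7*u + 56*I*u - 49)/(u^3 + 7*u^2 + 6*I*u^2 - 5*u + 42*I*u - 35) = (u + 7*I)/(u + 5*I)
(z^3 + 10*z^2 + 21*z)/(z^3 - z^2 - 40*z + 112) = z*(z + 3)/(z^2 - 8*z + 16)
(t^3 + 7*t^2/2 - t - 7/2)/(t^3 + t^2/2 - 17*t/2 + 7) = (t + 1)/(t - 2)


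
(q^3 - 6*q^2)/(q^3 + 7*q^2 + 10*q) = q*(q - 6)/(q^2 + 7*q + 10)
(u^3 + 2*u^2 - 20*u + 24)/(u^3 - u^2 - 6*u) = (-u^3 - 2*u^2 + 20*u - 24)/(u*(-u^2 + u + 6))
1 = 1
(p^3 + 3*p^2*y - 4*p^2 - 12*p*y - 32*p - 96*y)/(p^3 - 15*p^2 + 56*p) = (p^2 + 3*p*y + 4*p + 12*y)/(p*(p - 7))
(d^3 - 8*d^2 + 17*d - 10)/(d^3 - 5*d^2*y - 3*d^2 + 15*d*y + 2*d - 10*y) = (5 - d)/(-d + 5*y)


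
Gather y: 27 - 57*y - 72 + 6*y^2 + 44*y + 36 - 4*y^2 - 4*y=2*y^2 - 17*y - 9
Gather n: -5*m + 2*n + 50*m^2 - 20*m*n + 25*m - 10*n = 50*m^2 + 20*m + n*(-20*m - 8)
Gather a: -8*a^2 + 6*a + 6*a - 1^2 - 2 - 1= -8*a^2 + 12*a - 4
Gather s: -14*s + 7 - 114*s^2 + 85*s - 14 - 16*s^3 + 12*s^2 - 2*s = -16*s^3 - 102*s^2 + 69*s - 7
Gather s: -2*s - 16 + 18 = 2 - 2*s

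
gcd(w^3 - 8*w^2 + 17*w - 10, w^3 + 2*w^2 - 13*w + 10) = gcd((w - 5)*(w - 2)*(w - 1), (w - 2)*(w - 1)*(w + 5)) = w^2 - 3*w + 2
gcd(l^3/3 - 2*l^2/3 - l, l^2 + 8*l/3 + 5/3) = l + 1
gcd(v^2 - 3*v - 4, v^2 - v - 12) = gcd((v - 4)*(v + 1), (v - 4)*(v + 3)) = v - 4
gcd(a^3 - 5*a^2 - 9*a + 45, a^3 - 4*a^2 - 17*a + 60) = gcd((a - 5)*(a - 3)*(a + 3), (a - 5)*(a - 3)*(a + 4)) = a^2 - 8*a + 15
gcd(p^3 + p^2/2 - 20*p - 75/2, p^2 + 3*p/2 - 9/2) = p + 3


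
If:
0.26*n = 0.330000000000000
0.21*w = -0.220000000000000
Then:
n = 1.27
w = -1.05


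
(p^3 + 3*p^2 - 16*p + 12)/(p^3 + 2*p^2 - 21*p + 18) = (p - 2)/(p - 3)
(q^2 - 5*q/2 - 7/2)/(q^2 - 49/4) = 2*(q + 1)/(2*q + 7)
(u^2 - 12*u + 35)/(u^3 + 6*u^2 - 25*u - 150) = (u - 7)/(u^2 + 11*u + 30)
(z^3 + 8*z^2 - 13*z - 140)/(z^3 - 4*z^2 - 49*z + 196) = (z + 5)/(z - 7)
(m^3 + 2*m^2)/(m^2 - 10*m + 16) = m^2*(m + 2)/(m^2 - 10*m + 16)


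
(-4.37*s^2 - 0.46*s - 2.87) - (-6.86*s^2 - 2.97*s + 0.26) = 2.49*s^2 + 2.51*s - 3.13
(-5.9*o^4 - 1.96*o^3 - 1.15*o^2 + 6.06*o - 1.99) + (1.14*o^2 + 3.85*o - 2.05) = -5.9*o^4 - 1.96*o^3 - 0.01*o^2 + 9.91*o - 4.04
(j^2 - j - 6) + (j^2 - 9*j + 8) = 2*j^2 - 10*j + 2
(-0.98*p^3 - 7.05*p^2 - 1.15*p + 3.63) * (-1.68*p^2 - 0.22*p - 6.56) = 1.6464*p^5 + 12.0596*p^4 + 9.9118*p^3 + 40.4026*p^2 + 6.7454*p - 23.8128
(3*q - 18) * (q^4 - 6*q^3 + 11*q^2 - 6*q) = 3*q^5 - 36*q^4 + 141*q^3 - 216*q^2 + 108*q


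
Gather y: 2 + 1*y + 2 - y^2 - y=4 - y^2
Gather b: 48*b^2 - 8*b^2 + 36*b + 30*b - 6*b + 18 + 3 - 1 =40*b^2 + 60*b + 20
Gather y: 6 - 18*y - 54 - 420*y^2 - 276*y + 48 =-420*y^2 - 294*y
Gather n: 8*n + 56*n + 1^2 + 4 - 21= 64*n - 16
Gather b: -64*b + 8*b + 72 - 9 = 63 - 56*b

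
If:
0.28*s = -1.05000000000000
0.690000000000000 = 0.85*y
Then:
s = -3.75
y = 0.81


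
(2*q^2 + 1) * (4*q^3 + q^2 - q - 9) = 8*q^5 + 2*q^4 + 2*q^3 - 17*q^2 - q - 9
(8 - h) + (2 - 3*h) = 10 - 4*h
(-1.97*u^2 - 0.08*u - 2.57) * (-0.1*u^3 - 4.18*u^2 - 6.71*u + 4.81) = 0.197*u^5 + 8.2426*u^4 + 13.8101*u^3 + 1.8037*u^2 + 16.8599*u - 12.3617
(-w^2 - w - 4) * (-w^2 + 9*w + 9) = w^4 - 8*w^3 - 14*w^2 - 45*w - 36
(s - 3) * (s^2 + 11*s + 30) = s^3 + 8*s^2 - 3*s - 90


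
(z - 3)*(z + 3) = z^2 - 9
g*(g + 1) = g^2 + g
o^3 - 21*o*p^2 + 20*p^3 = (o - 4*p)*(o - p)*(o + 5*p)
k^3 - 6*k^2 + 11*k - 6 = (k - 3)*(k - 2)*(k - 1)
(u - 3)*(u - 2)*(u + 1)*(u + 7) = u^4 + 3*u^3 - 27*u^2 + 13*u + 42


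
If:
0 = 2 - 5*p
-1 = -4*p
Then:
No Solution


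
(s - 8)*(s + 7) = s^2 - s - 56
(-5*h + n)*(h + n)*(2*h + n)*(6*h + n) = -60*h^4 - 88*h^3*n - 25*h^2*n^2 + 4*h*n^3 + n^4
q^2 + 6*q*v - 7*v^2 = (q - v)*(q + 7*v)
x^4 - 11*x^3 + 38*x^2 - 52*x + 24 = (x - 6)*(x - 2)^2*(x - 1)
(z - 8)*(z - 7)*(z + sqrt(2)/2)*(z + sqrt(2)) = z^4 - 15*z^3 + 3*sqrt(2)*z^3/2 - 45*sqrt(2)*z^2/2 + 57*z^2 - 15*z + 84*sqrt(2)*z + 56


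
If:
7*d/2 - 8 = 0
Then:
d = 16/7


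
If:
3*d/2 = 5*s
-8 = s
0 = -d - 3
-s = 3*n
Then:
No Solution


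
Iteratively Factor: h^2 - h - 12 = (h + 3)*(h - 4)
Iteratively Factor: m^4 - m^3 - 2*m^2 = (m + 1)*(m^3 - 2*m^2) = m*(m + 1)*(m^2 - 2*m) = m^2*(m + 1)*(m - 2)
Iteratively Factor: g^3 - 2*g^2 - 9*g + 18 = (g - 3)*(g^2 + g - 6) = (g - 3)*(g - 2)*(g + 3)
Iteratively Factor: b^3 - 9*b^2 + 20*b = (b - 5)*(b^2 - 4*b) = (b - 5)*(b - 4)*(b)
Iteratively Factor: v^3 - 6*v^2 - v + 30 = (v + 2)*(v^2 - 8*v + 15) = (v - 5)*(v + 2)*(v - 3)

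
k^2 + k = k*(k + 1)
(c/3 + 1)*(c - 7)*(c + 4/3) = c^3/3 - 8*c^2/9 - 79*c/9 - 28/3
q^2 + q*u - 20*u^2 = (q - 4*u)*(q + 5*u)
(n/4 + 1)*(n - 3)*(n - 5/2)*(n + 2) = n^4/4 + n^3/8 - 35*n^2/8 + n/4 + 15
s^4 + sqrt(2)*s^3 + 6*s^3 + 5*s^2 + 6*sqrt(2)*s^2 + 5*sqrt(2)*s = s*(s + 1)*(s + 5)*(s + sqrt(2))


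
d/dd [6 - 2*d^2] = -4*d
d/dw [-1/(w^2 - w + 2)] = (2*w - 1)/(w^2 - w + 2)^2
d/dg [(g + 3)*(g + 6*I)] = 2*g + 3 + 6*I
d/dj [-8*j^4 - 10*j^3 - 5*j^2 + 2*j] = -32*j^3 - 30*j^2 - 10*j + 2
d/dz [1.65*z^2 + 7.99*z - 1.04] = 3.3*z + 7.99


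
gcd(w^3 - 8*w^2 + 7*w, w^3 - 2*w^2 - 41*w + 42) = w^2 - 8*w + 7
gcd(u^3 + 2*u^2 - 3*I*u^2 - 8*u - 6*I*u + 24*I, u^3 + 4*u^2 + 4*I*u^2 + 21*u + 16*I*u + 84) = u^2 + u*(4 - 3*I) - 12*I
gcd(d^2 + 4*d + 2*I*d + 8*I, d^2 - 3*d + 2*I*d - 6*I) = d + 2*I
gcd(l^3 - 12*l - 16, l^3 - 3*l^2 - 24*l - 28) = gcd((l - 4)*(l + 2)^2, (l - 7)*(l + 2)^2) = l^2 + 4*l + 4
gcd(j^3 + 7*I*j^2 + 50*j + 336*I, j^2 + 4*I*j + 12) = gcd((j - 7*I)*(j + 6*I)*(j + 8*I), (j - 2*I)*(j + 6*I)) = j + 6*I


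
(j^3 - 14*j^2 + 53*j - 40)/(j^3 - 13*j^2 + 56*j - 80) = (j^2 - 9*j + 8)/(j^2 - 8*j + 16)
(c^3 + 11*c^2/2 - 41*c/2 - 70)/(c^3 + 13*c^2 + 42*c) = (c^2 - 3*c/2 - 10)/(c*(c + 6))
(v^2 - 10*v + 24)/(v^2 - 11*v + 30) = (v - 4)/(v - 5)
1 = 1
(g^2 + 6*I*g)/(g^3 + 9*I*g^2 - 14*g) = (g + 6*I)/(g^2 + 9*I*g - 14)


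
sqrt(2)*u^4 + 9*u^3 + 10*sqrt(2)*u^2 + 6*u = u*(u + sqrt(2))*(u + 3*sqrt(2))*(sqrt(2)*u + 1)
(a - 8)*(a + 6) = a^2 - 2*a - 48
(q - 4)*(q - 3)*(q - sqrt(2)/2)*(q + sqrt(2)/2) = q^4 - 7*q^3 + 23*q^2/2 + 7*q/2 - 6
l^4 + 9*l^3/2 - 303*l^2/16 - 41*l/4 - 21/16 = (l - 3)*(l + 1/4)^2*(l + 7)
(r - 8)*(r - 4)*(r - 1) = r^3 - 13*r^2 + 44*r - 32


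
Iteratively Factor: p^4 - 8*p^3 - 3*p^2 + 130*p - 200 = (p - 5)*(p^3 - 3*p^2 - 18*p + 40) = (p - 5)*(p + 4)*(p^2 - 7*p + 10) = (p - 5)*(p - 2)*(p + 4)*(p - 5)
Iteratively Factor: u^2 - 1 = (u - 1)*(u + 1)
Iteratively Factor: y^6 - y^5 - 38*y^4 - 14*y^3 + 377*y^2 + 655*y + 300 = (y + 1)*(y^5 - 2*y^4 - 36*y^3 + 22*y^2 + 355*y + 300) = (y + 1)*(y + 4)*(y^4 - 6*y^3 - 12*y^2 + 70*y + 75) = (y + 1)^2*(y + 4)*(y^3 - 7*y^2 - 5*y + 75) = (y - 5)*(y + 1)^2*(y + 4)*(y^2 - 2*y - 15) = (y - 5)*(y + 1)^2*(y + 3)*(y + 4)*(y - 5)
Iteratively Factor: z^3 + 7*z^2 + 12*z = (z + 3)*(z^2 + 4*z) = (z + 3)*(z + 4)*(z)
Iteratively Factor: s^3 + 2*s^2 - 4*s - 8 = (s + 2)*(s^2 - 4) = (s - 2)*(s + 2)*(s + 2)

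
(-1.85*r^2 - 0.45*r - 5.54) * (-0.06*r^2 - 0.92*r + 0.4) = 0.111*r^4 + 1.729*r^3 + 0.00639999999999991*r^2 + 4.9168*r - 2.216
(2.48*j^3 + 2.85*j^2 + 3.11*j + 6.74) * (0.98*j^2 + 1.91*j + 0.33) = 2.4304*j^5 + 7.5298*j^4 + 9.3097*j^3 + 13.4858*j^2 + 13.8997*j + 2.2242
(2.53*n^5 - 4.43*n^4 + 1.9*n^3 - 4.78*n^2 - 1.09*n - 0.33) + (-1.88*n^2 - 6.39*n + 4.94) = 2.53*n^5 - 4.43*n^4 + 1.9*n^3 - 6.66*n^2 - 7.48*n + 4.61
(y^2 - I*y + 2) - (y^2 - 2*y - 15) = 2*y - I*y + 17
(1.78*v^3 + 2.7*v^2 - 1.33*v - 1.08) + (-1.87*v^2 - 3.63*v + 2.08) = 1.78*v^3 + 0.83*v^2 - 4.96*v + 1.0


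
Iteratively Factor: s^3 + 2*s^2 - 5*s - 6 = (s - 2)*(s^2 + 4*s + 3) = (s - 2)*(s + 1)*(s + 3)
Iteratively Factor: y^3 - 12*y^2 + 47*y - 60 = (y - 3)*(y^2 - 9*y + 20) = (y - 5)*(y - 3)*(y - 4)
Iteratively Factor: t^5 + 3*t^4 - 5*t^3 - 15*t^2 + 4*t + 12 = (t - 2)*(t^4 + 5*t^3 + 5*t^2 - 5*t - 6) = (t - 2)*(t + 1)*(t^3 + 4*t^2 + t - 6) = (t - 2)*(t + 1)*(t + 3)*(t^2 + t - 2) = (t - 2)*(t - 1)*(t + 1)*(t + 3)*(t + 2)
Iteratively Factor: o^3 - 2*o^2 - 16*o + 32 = (o - 2)*(o^2 - 16) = (o - 4)*(o - 2)*(o + 4)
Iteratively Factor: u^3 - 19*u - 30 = (u + 2)*(u^2 - 2*u - 15) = (u - 5)*(u + 2)*(u + 3)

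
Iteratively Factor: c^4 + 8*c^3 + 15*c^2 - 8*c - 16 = (c + 4)*(c^3 + 4*c^2 - c - 4) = (c + 4)^2*(c^2 - 1) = (c - 1)*(c + 4)^2*(c + 1)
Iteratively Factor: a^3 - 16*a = (a - 4)*(a^2 + 4*a) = (a - 4)*(a + 4)*(a)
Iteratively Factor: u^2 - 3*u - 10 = (u + 2)*(u - 5)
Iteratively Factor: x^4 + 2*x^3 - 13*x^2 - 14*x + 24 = (x + 2)*(x^3 - 13*x + 12) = (x - 3)*(x + 2)*(x^2 + 3*x - 4) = (x - 3)*(x - 1)*(x + 2)*(x + 4)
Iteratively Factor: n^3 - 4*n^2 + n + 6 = (n - 3)*(n^2 - n - 2) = (n - 3)*(n - 2)*(n + 1)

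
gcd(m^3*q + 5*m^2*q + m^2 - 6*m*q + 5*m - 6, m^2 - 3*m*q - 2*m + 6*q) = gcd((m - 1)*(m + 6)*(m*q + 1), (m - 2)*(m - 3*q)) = 1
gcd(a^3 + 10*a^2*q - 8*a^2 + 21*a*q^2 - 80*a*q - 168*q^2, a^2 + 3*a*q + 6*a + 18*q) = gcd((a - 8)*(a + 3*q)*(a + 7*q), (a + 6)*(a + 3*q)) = a + 3*q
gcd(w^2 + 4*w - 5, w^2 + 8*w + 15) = w + 5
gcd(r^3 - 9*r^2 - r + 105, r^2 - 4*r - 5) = r - 5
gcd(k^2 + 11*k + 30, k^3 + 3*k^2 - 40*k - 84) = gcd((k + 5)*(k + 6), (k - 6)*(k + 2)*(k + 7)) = 1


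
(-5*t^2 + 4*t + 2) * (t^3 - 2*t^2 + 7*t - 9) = -5*t^5 + 14*t^4 - 41*t^3 + 69*t^2 - 22*t - 18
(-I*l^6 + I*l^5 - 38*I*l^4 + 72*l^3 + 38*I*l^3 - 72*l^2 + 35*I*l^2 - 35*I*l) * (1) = -I*l^6 + I*l^5 - 38*I*l^4 + 72*l^3 + 38*I*l^3 - 72*l^2 + 35*I*l^2 - 35*I*l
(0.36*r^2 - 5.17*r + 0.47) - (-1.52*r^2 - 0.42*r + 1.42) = 1.88*r^2 - 4.75*r - 0.95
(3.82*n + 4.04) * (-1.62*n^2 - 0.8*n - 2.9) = -6.1884*n^3 - 9.6008*n^2 - 14.31*n - 11.716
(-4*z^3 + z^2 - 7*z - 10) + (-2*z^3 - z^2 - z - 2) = -6*z^3 - 8*z - 12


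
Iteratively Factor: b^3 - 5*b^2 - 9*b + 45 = (b - 3)*(b^2 - 2*b - 15) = (b - 5)*(b - 3)*(b + 3)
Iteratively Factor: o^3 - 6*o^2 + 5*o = (o - 5)*(o^2 - o) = (o - 5)*(o - 1)*(o)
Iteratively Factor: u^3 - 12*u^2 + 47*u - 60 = (u - 3)*(u^2 - 9*u + 20) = (u - 5)*(u - 3)*(u - 4)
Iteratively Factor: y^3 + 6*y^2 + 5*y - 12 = (y - 1)*(y^2 + 7*y + 12) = (y - 1)*(y + 4)*(y + 3)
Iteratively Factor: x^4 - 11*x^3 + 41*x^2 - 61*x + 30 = (x - 1)*(x^3 - 10*x^2 + 31*x - 30) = (x - 3)*(x - 1)*(x^2 - 7*x + 10) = (x - 3)*(x - 2)*(x - 1)*(x - 5)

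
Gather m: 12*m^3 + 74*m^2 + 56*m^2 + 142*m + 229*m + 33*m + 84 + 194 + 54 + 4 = 12*m^3 + 130*m^2 + 404*m + 336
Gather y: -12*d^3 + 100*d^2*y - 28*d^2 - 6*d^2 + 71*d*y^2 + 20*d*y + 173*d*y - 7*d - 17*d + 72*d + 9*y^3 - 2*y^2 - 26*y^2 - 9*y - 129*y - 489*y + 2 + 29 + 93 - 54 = -12*d^3 - 34*d^2 + 48*d + 9*y^3 + y^2*(71*d - 28) + y*(100*d^2 + 193*d - 627) + 70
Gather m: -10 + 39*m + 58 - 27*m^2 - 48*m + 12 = -27*m^2 - 9*m + 60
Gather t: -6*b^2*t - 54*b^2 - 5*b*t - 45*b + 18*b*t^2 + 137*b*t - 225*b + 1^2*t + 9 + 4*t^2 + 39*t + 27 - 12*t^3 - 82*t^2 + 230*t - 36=-54*b^2 - 270*b - 12*t^3 + t^2*(18*b - 78) + t*(-6*b^2 + 132*b + 270)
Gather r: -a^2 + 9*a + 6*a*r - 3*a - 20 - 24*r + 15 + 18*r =-a^2 + 6*a + r*(6*a - 6) - 5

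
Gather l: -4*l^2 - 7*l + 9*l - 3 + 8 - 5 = -4*l^2 + 2*l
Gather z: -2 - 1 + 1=-2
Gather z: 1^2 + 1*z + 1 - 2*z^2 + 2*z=-2*z^2 + 3*z + 2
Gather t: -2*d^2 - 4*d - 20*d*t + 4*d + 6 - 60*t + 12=-2*d^2 + t*(-20*d - 60) + 18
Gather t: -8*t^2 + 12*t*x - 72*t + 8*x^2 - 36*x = -8*t^2 + t*(12*x - 72) + 8*x^2 - 36*x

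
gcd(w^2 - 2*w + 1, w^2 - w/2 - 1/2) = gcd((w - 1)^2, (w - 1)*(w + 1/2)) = w - 1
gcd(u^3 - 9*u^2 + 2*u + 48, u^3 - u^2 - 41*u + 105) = u - 3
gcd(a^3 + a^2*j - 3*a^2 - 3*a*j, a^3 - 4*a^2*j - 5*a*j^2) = a^2 + a*j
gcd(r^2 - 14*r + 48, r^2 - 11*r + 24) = r - 8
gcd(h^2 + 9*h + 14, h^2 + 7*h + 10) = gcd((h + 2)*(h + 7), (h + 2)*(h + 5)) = h + 2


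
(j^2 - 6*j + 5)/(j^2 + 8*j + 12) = (j^2 - 6*j + 5)/(j^2 + 8*j + 12)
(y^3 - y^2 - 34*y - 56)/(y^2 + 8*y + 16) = (y^2 - 5*y - 14)/(y + 4)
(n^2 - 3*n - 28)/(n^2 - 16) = (n - 7)/(n - 4)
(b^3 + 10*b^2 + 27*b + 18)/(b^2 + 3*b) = b + 7 + 6/b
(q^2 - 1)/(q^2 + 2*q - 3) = (q + 1)/(q + 3)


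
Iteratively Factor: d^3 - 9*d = (d - 3)*(d^2 + 3*d) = (d - 3)*(d + 3)*(d)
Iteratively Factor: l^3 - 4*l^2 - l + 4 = (l - 4)*(l^2 - 1) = (l - 4)*(l + 1)*(l - 1)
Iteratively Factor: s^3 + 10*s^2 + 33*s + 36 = (s + 4)*(s^2 + 6*s + 9) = (s + 3)*(s + 4)*(s + 3)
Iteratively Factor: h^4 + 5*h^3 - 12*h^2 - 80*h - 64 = (h - 4)*(h^3 + 9*h^2 + 24*h + 16) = (h - 4)*(h + 1)*(h^2 + 8*h + 16) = (h - 4)*(h + 1)*(h + 4)*(h + 4)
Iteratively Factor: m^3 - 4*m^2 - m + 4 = (m - 1)*(m^2 - 3*m - 4) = (m - 1)*(m + 1)*(m - 4)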